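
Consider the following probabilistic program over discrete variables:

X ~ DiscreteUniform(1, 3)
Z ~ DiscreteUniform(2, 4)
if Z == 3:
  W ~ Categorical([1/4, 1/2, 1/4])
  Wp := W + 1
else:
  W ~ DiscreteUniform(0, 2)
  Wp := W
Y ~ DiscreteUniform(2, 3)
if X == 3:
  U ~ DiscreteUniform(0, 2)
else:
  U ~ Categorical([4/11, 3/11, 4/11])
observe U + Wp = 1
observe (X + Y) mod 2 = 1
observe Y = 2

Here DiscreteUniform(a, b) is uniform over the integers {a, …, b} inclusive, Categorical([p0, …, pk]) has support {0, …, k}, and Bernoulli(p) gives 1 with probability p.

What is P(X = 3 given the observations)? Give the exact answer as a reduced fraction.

P(X = 3 | obs) = 209/413

Enumerate traces; 10 have nonzero weight after conditioning:
  (X=1, Z=2, W=0, Y=2, U=1) weight 1/198
  (X=1, Z=2, W=1, Y=2, U=0) weight 2/297
  (X=1, Z=3, W=0, Y=2, U=0) weight 1/198
  (X=1, Z=4, W=0, Y=2, U=1) weight 1/198
  (X=1, Z=4, W=1, Y=2, U=0) weight 2/297
  (X=3, Z=2, W=0, Y=2, U=1) weight 1/162
  (X=3, Z=2, W=1, Y=2, U=0) weight 1/162
  (X=3, Z=3, W=0, Y=2, U=0) weight 1/216
  … 2 more
Group by X:
  weight(X=1) = 17/594
  weight(X=3) = 19/648
Total weight = 17/594 + 19/648 = 413/7128
P(X=1 | obs) = 17/594 / 413/7128 = 204/413
P(X=3 | obs) = 19/648 / 413/7128 = 209/413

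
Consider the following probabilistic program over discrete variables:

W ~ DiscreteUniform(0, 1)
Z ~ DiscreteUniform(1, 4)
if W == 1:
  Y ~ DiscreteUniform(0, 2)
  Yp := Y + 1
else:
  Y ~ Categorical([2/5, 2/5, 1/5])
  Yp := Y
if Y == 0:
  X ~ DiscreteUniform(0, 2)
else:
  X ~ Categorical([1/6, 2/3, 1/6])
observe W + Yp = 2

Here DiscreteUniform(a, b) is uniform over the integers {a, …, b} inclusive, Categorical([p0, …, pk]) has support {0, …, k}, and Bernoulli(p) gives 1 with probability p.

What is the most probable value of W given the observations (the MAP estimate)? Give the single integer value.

argmax_v P(W = v | obs) = 1

Enumerate traces; 24 have nonzero weight after conditioning:
  (W=0, Z=1, Y=2, X=0) weight 1/240
  (W=0, Z=1, Y=2, X=1) weight 1/60
  (W=0, Z=1, Y=2, X=2) weight 1/240
  (W=0, Z=2, Y=2, X=0) weight 1/240
  (W=0, Z=2, Y=2, X=1) weight 1/60
  (W=0, Z=2, Y=2, X=2) weight 1/240
  (W=0, Z=3, Y=2, X=0) weight 1/240
  (W=0, Z=3, Y=2, X=1) weight 1/60
  (W=1, Z=1, Y=0, X=0) weight 1/72
  … 15 more
Group by W:
  weight(W=0) = 1/10
  weight(W=1) = 1/6
Total weight = 1/10 + 1/6 = 4/15
P(W=0 | obs) = 1/10 / 4/15 = 3/8
P(W=1 | obs) = 1/6 / 4/15 = 5/8
argmax = 1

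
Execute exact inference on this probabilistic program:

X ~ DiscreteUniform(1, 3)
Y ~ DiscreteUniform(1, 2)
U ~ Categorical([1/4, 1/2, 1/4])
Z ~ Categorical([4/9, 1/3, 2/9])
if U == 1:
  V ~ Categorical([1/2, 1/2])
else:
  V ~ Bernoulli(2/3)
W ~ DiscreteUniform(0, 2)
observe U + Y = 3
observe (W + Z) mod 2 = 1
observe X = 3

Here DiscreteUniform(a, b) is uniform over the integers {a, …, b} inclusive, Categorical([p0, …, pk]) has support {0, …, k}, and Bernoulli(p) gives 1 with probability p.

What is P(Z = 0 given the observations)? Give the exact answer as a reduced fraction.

Enumerate traces; 16 have nonzero weight after conditioning:
  (X=3, Y=1, U=2, Z=0, V=0, W=1) weight 1/486
  (X=3, Y=1, U=2, Z=0, V=1, W=1) weight 1/243
  (X=3, Y=1, U=2, Z=1, V=0, W=0) weight 1/648
  (X=3, Y=1, U=2, Z=1, V=0, W=2) weight 1/648
  (X=3, Y=1, U=2, Z=1, V=1, W=0) weight 1/324
  (X=3, Y=1, U=2, Z=1, V=1, W=2) weight 1/324
  (X=3, Y=1, U=2, Z=2, V=0, W=1) weight 1/972
  (X=3, Y=1, U=2, Z=2, V=1, W=1) weight 1/486
  … 8 more
Group by Z:
  weight(Z=0) = 1/54
  weight(Z=1) = 1/36
  weight(Z=2) = 1/108
Total weight = 1/54 + 1/36 + 1/108 = 1/18
P(Z=0 | obs) = 1/54 / 1/18 = 1/3
P(Z=1 | obs) = 1/36 / 1/18 = 1/2
P(Z=2 | obs) = 1/108 / 1/18 = 1/6

P(Z = 0 | obs) = 1/3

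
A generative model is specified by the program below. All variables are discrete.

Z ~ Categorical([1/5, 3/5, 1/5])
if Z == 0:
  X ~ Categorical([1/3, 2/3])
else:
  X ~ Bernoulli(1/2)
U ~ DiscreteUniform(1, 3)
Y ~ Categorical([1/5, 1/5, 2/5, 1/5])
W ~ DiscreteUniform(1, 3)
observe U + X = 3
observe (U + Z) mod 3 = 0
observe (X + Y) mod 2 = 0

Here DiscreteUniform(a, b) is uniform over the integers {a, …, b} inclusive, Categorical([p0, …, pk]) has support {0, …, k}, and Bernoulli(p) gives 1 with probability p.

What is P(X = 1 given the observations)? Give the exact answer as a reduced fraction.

Enumerate traces; 12 have nonzero weight after conditioning:
  (Z=0, X=0, U=3, Y=0, W=1) weight 1/675
  (Z=0, X=0, U=3, Y=0, W=2) weight 1/675
  (Z=0, X=0, U=3, Y=0, W=3) weight 1/675
  (Z=0, X=0, U=3, Y=2, W=1) weight 2/675
  (Z=0, X=0, U=3, Y=2, W=2) weight 2/675
  (Z=0, X=0, U=3, Y=2, W=3) weight 2/675
  (Z=1, X=1, U=2, Y=1, W=1) weight 1/150
  (Z=1, X=1, U=2, Y=1, W=2) weight 1/150
  … 4 more
Group by X:
  weight(X=0) = 1/75
  weight(X=1) = 1/25
Total weight = 1/75 + 1/25 = 4/75
P(X=0 | obs) = 1/75 / 4/75 = 1/4
P(X=1 | obs) = 1/25 / 4/75 = 3/4

P(X = 1 | obs) = 3/4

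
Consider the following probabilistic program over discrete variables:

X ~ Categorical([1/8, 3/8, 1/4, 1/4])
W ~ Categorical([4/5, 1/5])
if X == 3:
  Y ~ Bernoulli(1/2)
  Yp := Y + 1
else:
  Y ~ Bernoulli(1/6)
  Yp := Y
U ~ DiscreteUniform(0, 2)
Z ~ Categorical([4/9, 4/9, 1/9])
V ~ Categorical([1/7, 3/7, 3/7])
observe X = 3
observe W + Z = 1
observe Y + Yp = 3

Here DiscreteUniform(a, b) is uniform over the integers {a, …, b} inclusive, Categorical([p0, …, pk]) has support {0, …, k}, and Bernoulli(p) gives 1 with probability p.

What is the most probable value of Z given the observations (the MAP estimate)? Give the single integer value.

Enumerate traces; 18 have nonzero weight after conditioning:
  (X=3, W=0, Y=1, U=0, Z=1, V=0) weight 2/945
  (X=3, W=0, Y=1, U=0, Z=1, V=1) weight 2/315
  (X=3, W=0, Y=1, U=0, Z=1, V=2) weight 2/315
  (X=3, W=0, Y=1, U=1, Z=1, V=0) weight 2/945
  (X=3, W=0, Y=1, U=1, Z=1, V=1) weight 2/315
  (X=3, W=0, Y=1, U=1, Z=1, V=2) weight 2/315
  (X=3, W=0, Y=1, U=2, Z=1, V=0) weight 2/945
  (X=3, W=0, Y=1, U=2, Z=1, V=1) weight 2/315
  (X=3, W=1, Y=1, U=0, Z=0, V=0) weight 1/1890
  … 9 more
Group by Z:
  weight(Z=0) = 1/90
  weight(Z=1) = 2/45
Total weight = 1/90 + 2/45 = 1/18
P(Z=0 | obs) = 1/90 / 1/18 = 1/5
P(Z=1 | obs) = 2/45 / 1/18 = 4/5
argmax = 1

argmax_v P(Z = v | obs) = 1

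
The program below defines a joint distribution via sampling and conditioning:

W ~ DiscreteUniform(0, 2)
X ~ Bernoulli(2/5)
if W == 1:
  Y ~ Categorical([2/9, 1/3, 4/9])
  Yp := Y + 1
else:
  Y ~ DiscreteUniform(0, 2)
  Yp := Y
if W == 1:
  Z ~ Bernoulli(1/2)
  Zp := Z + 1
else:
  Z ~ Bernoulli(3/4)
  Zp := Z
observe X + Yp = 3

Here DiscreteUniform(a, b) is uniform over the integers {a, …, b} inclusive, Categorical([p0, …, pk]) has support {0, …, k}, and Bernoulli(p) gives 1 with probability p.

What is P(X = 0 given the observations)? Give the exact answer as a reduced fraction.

P(X = 0 | obs) = 2/5

Enumerate traces; 8 have nonzero weight after conditioning:
  (W=0, X=1, Y=2, Z=0) weight 1/90
  (W=0, X=1, Y=2, Z=1) weight 1/30
  (W=1, X=0, Y=2, Z=0) weight 2/45
  (W=1, X=0, Y=2, Z=1) weight 2/45
  (W=1, X=1, Y=1, Z=0) weight 1/45
  (W=1, X=1, Y=1, Z=1) weight 1/45
  (W=2, X=1, Y=2, Z=0) weight 1/90
  (W=2, X=1, Y=2, Z=1) weight 1/30
Group by X:
  weight(X=0) = 4/45
  weight(X=1) = 2/15
Total weight = 4/45 + 2/15 = 2/9
P(X=0 | obs) = 4/45 / 2/9 = 2/5
P(X=1 | obs) = 2/15 / 2/9 = 3/5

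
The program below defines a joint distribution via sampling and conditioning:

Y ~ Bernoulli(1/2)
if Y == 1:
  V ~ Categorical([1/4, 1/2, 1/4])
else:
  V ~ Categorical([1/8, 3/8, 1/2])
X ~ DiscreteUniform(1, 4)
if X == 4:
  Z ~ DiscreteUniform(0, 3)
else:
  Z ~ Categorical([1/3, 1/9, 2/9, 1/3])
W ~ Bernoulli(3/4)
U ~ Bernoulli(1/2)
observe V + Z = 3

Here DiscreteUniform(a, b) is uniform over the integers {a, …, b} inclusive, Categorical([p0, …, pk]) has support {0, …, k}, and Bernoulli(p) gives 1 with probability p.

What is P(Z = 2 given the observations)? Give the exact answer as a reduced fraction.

P(Z = 2 | obs) = 77/164

Enumerate traces; 96 have nonzero weight after conditioning:
  (Y=0, V=0, X=1, Z=3, W=0, U=0) weight 1/1536
  (Y=0, V=0, X=1, Z=3, W=0, U=1) weight 1/1536
  (Y=0, V=0, X=1, Z=3, W=1, U=0) weight 1/512
  (Y=0, V=0, X=1, Z=3, W=1, U=1) weight 1/512
  (Y=0, V=0, X=2, Z=3, W=0, U=0) weight 1/1536
  (Y=0, V=0, X=2, Z=3, W=0, U=1) weight 1/1536
  (Y=0, V=0, X=2, Z=3, W=1, U=0) weight 1/512
  (Y=0, V=0, X=2, Z=3, W=1, U=1) weight 1/512
  (Y=0, V=1, X=1, Z=2, W=0, U=0) weight 1/768
  (Y=0, V=2, X=1, Z=1, W=0, U=0) weight 1/1152
  … 86 more
Group by Z:
  weight(Z=1) = 7/128
  weight(Z=2) = 77/768
  weight(Z=3) = 15/256
Total weight = 7/128 + 77/768 + 15/256 = 41/192
P(Z=1 | obs) = 7/128 / 41/192 = 21/82
P(Z=2 | obs) = 77/768 / 41/192 = 77/164
P(Z=3 | obs) = 15/256 / 41/192 = 45/164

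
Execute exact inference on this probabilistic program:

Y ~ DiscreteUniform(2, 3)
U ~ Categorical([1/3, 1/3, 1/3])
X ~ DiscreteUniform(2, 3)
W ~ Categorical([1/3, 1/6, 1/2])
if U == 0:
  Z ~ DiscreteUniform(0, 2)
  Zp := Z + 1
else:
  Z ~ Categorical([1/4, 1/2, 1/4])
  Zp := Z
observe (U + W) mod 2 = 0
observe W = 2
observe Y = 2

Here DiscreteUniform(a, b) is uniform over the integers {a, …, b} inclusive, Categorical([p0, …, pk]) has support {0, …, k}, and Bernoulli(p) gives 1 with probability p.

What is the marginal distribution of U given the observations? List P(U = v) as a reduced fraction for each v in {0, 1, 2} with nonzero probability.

P(U=0) = 1/2, P(U=2) = 1/2

Enumerate traces; 12 have nonzero weight after conditioning:
  (Y=2, U=0, X=2, W=2, Z=0) weight 1/72
  (Y=2, U=0, X=2, W=2, Z=1) weight 1/72
  (Y=2, U=0, X=2, W=2, Z=2) weight 1/72
  (Y=2, U=0, X=3, W=2, Z=0) weight 1/72
  (Y=2, U=0, X=3, W=2, Z=1) weight 1/72
  (Y=2, U=0, X=3, W=2, Z=2) weight 1/72
  (Y=2, U=2, X=2, W=2, Z=0) weight 1/96
  (Y=2, U=2, X=2, W=2, Z=1) weight 1/48
  … 4 more
Group by U:
  weight(U=0) = 1/12
  weight(U=2) = 1/12
Total weight = 1/12 + 1/12 = 1/6
P(U=0 | obs) = 1/12 / 1/6 = 1/2
P(U=2 | obs) = 1/12 / 1/6 = 1/2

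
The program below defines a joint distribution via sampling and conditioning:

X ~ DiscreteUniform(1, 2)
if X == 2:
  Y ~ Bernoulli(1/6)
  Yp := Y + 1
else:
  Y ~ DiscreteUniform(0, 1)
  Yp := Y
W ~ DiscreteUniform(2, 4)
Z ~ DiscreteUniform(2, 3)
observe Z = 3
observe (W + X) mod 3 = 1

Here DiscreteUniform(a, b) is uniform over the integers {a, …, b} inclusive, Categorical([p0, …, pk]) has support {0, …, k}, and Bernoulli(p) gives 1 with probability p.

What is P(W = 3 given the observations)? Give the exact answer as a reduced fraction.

P(W = 3 | obs) = 1/2

Enumerate traces; 4 have nonzero weight after conditioning:
  (X=1, Y=0, W=3, Z=3) weight 1/24
  (X=1, Y=1, W=3, Z=3) weight 1/24
  (X=2, Y=0, W=2, Z=3) weight 5/72
  (X=2, Y=1, W=2, Z=3) weight 1/72
Group by W:
  weight(W=2) = 1/12
  weight(W=3) = 1/12
Total weight = 1/12 + 1/12 = 1/6
P(W=2 | obs) = 1/12 / 1/6 = 1/2
P(W=3 | obs) = 1/12 / 1/6 = 1/2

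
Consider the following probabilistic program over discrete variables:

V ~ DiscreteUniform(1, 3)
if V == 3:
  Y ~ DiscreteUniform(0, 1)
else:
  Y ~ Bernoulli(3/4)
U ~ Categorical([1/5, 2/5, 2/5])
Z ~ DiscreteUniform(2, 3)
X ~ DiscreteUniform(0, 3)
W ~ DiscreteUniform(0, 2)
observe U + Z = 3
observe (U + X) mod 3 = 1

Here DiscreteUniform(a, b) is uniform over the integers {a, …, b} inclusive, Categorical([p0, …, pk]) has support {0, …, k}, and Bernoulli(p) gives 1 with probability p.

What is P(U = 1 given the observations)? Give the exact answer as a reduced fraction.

P(U = 1 | obs) = 4/5

Enumerate traces; 54 have nonzero weight after conditioning:
  (V=1, Y=0, U=0, Z=3, X=1, W=0) weight 1/1440
  (V=1, Y=0, U=0, Z=3, X=1, W=1) weight 1/1440
  (V=1, Y=0, U=0, Z=3, X=1, W=2) weight 1/1440
  (V=1, Y=0, U=1, Z=2, X=0, W=0) weight 1/720
  (V=1, Y=0, U=1, Z=2, X=0, W=1) weight 1/720
  (V=1, Y=0, U=1, Z=2, X=0, W=2) weight 1/720
  (V=1, Y=0, U=1, Z=2, X=3, W=0) weight 1/720
  (V=1, Y=0, U=1, Z=2, X=3, W=1) weight 1/720
  … 46 more
Group by U:
  weight(U=0) = 1/40
  weight(U=1) = 1/10
Total weight = 1/40 + 1/10 = 1/8
P(U=0 | obs) = 1/40 / 1/8 = 1/5
P(U=1 | obs) = 1/10 / 1/8 = 4/5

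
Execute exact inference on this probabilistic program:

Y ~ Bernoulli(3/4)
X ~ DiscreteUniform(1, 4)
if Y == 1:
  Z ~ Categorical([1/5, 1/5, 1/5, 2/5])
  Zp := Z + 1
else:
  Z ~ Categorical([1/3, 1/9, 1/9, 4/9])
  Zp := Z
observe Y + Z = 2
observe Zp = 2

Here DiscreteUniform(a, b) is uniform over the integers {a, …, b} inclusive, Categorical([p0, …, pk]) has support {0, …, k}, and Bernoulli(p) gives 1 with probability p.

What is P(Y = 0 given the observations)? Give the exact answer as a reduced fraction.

P(Y = 0 | obs) = 5/32

Enumerate traces; 8 have nonzero weight after conditioning:
  (Y=0, X=1, Z=2) weight 1/144
  (Y=0, X=2, Z=2) weight 1/144
  (Y=0, X=3, Z=2) weight 1/144
  (Y=0, X=4, Z=2) weight 1/144
  (Y=1, X=1, Z=1) weight 3/80
  (Y=1, X=2, Z=1) weight 3/80
  (Y=1, X=3, Z=1) weight 3/80
  (Y=1, X=4, Z=1) weight 3/80
Group by Y:
  weight(Y=0) = 1/36
  weight(Y=1) = 3/20
Total weight = 1/36 + 3/20 = 8/45
P(Y=0 | obs) = 1/36 / 8/45 = 5/32
P(Y=1 | obs) = 3/20 / 8/45 = 27/32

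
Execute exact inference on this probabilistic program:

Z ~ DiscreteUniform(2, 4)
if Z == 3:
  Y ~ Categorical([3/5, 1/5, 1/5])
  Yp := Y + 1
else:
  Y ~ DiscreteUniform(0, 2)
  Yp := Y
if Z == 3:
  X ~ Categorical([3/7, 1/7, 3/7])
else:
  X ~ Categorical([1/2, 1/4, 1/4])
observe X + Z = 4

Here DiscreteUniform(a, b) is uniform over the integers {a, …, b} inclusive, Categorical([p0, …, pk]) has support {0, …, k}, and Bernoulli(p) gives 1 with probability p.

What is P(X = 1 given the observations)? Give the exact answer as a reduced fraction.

Enumerate traces; 9 have nonzero weight after conditioning:
  (Z=2, Y=0, X=2) weight 1/36
  (Z=2, Y=1, X=2) weight 1/36
  (Z=2, Y=2, X=2) weight 1/36
  (Z=3, Y=0, X=1) weight 1/35
  (Z=3, Y=1, X=1) weight 1/105
  (Z=3, Y=2, X=1) weight 1/105
  (Z=4, Y=0, X=0) weight 1/18
  (Z=4, Y=1, X=0) weight 1/18
  … 1 more
Group by X:
  weight(X=0) = 1/6
  weight(X=1) = 1/21
  weight(X=2) = 1/12
Total weight = 1/6 + 1/21 + 1/12 = 25/84
P(X=0 | obs) = 1/6 / 25/84 = 14/25
P(X=1 | obs) = 1/21 / 25/84 = 4/25
P(X=2 | obs) = 1/12 / 25/84 = 7/25

P(X = 1 | obs) = 4/25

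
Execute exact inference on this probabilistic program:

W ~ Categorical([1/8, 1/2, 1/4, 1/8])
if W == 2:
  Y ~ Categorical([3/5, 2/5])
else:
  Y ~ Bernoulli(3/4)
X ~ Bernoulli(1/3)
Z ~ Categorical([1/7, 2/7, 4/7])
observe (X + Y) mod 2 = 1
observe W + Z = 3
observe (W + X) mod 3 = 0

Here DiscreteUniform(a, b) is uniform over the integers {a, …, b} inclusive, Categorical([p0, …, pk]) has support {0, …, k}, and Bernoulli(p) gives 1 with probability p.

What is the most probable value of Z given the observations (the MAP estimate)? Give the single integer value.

Enumerate traces; 2 have nonzero weight after conditioning:
  (W=2, Y=0, X=1, Z=1) weight 1/70
  (W=3, Y=1, X=0, Z=0) weight 1/112
Group by Z:
  weight(Z=0) = 1/112
  weight(Z=1) = 1/70
Total weight = 1/112 + 1/70 = 13/560
P(Z=0 | obs) = 1/112 / 13/560 = 5/13
P(Z=1 | obs) = 1/70 / 13/560 = 8/13
argmax = 1

argmax_v P(Z = v | obs) = 1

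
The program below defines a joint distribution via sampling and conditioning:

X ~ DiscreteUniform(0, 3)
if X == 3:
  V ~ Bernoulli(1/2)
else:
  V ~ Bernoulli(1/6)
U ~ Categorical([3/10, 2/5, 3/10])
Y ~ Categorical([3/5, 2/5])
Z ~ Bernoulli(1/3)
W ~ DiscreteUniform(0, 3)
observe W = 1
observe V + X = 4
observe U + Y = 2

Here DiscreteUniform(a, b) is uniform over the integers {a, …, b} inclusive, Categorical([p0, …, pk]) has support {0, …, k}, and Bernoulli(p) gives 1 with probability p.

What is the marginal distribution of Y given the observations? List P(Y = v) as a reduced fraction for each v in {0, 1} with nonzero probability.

P(Y=0) = 9/17, P(Y=1) = 8/17

Enumerate traces; 4 have nonzero weight after conditioning:
  (X=3, V=1, U=1, Y=1, Z=0, W=1) weight 1/300
  (X=3, V=1, U=1, Y=1, Z=1, W=1) weight 1/600
  (X=3, V=1, U=2, Y=0, Z=0, W=1) weight 3/800
  (X=3, V=1, U=2, Y=0, Z=1, W=1) weight 3/1600
Group by Y:
  weight(Y=0) = 9/1600
  weight(Y=1) = 1/200
Total weight = 9/1600 + 1/200 = 17/1600
P(Y=0 | obs) = 9/1600 / 17/1600 = 9/17
P(Y=1 | obs) = 1/200 / 17/1600 = 8/17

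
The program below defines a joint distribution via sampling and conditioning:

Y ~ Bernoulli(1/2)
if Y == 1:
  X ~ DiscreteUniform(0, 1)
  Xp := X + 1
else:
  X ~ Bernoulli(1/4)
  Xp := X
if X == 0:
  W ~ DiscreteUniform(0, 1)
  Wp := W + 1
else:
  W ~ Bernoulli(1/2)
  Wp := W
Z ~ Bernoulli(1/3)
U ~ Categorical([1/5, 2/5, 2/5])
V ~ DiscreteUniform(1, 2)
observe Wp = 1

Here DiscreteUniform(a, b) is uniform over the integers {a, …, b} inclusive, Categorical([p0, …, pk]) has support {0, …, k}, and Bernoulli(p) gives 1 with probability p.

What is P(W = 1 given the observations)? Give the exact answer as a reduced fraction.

Enumerate traces; 48 have nonzero weight after conditioning:
  (Y=0, X=0, W=0, Z=0, U=0, V=1) weight 1/80
  (Y=0, X=0, W=0, Z=0, U=0, V=2) weight 1/80
  (Y=0, X=0, W=0, Z=0, U=1, V=1) weight 1/40
  (Y=0, X=0, W=0, Z=0, U=1, V=2) weight 1/40
  (Y=0, X=0, W=0, Z=0, U=2, V=1) weight 1/40
  (Y=0, X=0, W=0, Z=0, U=2, V=2) weight 1/40
  (Y=0, X=0, W=0, Z=1, U=0, V=1) weight 1/160
  (Y=0, X=0, W=0, Z=1, U=0, V=2) weight 1/160
  (Y=0, X=1, W=1, Z=0, U=0, V=1) weight 1/240
  … 39 more
Group by W:
  weight(W=0) = 5/16
  weight(W=1) = 3/16
Total weight = 5/16 + 3/16 = 1/2
P(W=0 | obs) = 5/16 / 1/2 = 5/8
P(W=1 | obs) = 3/16 / 1/2 = 3/8

P(W = 1 | obs) = 3/8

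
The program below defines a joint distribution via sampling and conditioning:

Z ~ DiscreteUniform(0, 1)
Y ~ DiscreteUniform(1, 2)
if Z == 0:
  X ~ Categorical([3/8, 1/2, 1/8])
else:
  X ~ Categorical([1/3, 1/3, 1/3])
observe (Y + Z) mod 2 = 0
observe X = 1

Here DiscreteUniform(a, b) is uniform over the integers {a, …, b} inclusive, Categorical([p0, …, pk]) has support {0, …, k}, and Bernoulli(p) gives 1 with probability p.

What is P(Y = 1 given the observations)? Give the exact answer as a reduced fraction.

Enumerate traces; 2 have nonzero weight after conditioning:
  (Z=0, Y=2, X=1) weight 1/8
  (Z=1, Y=1, X=1) weight 1/12
Group by Y:
  weight(Y=1) = 1/12
  weight(Y=2) = 1/8
Total weight = 1/12 + 1/8 = 5/24
P(Y=1 | obs) = 1/12 / 5/24 = 2/5
P(Y=2 | obs) = 1/8 / 5/24 = 3/5

P(Y = 1 | obs) = 2/5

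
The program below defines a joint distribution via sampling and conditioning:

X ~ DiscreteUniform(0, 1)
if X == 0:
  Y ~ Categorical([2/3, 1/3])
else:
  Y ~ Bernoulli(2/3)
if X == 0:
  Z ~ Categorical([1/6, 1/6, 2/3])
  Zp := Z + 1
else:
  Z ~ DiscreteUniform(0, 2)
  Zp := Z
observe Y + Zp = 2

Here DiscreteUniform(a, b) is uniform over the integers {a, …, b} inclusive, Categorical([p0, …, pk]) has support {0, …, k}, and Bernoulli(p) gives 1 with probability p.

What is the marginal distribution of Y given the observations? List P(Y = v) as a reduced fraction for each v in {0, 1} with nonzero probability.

P(Y=0) = 4/9, P(Y=1) = 5/9

Enumerate traces; 4 have nonzero weight after conditioning:
  (X=0, Y=0, Z=1) weight 1/18
  (X=0, Y=1, Z=0) weight 1/36
  (X=1, Y=0, Z=2) weight 1/18
  (X=1, Y=1, Z=1) weight 1/9
Group by Y:
  weight(Y=0) = 1/9
  weight(Y=1) = 5/36
Total weight = 1/9 + 5/36 = 1/4
P(Y=0 | obs) = 1/9 / 1/4 = 4/9
P(Y=1 | obs) = 5/36 / 1/4 = 5/9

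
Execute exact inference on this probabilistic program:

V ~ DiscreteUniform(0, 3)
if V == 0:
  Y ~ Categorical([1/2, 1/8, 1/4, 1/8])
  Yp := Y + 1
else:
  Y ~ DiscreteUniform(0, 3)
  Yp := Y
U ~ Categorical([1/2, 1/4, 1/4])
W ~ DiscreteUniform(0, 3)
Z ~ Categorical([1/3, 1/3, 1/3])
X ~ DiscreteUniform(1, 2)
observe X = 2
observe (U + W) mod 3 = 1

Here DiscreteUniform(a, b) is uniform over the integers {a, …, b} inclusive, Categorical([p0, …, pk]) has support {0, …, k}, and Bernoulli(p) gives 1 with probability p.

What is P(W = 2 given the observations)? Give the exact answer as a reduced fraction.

Enumerate traces; 192 have nonzero weight after conditioning:
  (V=0, Y=0, U=0, W=1, Z=0, X=2) weight 1/384
  (V=0, Y=0, U=0, W=1, Z=1, X=2) weight 1/384
  (V=0, Y=0, U=0, W=1, Z=2, X=2) weight 1/384
  (V=0, Y=0, U=1, W=0, Z=0, X=2) weight 1/768
  (V=0, Y=0, U=1, W=0, Z=1, X=2) weight 1/768
  (V=0, Y=0, U=1, W=0, Z=2, X=2) weight 1/768
  (V=0, Y=0, U=1, W=3, Z=0, X=2) weight 1/768
  (V=0, Y=0, U=1, W=3, Z=1, X=2) weight 1/768
  (V=0, Y=0, U=2, W=2, Z=0, X=2) weight 1/768
  … 183 more
Group by W:
  weight(W=0) = 1/32
  weight(W=1) = 1/16
  weight(W=2) = 1/32
  weight(W=3) = 1/32
Total weight = 1/32 + 1/16 + 1/32 + 1/32 = 5/32
P(W=0 | obs) = 1/32 / 5/32 = 1/5
P(W=1 | obs) = 1/16 / 5/32 = 2/5
P(W=2 | obs) = 1/32 / 5/32 = 1/5
P(W=3 | obs) = 1/32 / 5/32 = 1/5

P(W = 2 | obs) = 1/5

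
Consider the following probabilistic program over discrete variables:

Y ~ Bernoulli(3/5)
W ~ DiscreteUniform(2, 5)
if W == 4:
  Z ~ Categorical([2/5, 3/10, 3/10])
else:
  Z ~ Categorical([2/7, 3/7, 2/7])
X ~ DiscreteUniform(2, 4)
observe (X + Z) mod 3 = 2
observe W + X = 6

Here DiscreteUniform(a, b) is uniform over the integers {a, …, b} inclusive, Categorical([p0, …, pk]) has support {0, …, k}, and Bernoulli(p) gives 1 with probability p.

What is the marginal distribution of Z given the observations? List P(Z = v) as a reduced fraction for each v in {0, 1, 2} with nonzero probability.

Enumerate traces; 6 have nonzero weight after conditioning:
  (Y=0, W=2, Z=1, X=4) weight 1/70
  (Y=0, W=3, Z=2, X=3) weight 1/105
  (Y=0, W=4, Z=0, X=2) weight 1/75
  (Y=1, W=2, Z=1, X=4) weight 3/140
  (Y=1, W=3, Z=2, X=3) weight 1/70
  (Y=1, W=4, Z=0, X=2) weight 1/50
Group by Z:
  weight(Z=0) = 1/30
  weight(Z=1) = 1/28
  weight(Z=2) = 1/42
Total weight = 1/30 + 1/28 + 1/42 = 13/140
P(Z=0 | obs) = 1/30 / 13/140 = 14/39
P(Z=1 | obs) = 1/28 / 13/140 = 5/13
P(Z=2 | obs) = 1/42 / 13/140 = 10/39

P(Z=0) = 14/39, P(Z=1) = 5/13, P(Z=2) = 10/39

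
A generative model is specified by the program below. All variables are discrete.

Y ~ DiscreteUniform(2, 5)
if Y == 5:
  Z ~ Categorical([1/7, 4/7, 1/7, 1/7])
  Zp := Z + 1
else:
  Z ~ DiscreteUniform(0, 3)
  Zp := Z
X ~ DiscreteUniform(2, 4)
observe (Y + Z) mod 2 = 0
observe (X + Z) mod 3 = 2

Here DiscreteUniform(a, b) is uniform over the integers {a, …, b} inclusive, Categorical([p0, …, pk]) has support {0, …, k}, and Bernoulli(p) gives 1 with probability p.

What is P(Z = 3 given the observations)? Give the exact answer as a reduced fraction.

Enumerate traces; 8 have nonzero weight after conditioning:
  (Y=2, Z=0, X=2) weight 1/48
  (Y=2, Z=2, X=3) weight 1/48
  (Y=3, Z=1, X=4) weight 1/48
  (Y=3, Z=3, X=2) weight 1/48
  (Y=4, Z=0, X=2) weight 1/48
  (Y=4, Z=2, X=3) weight 1/48
  (Y=5, Z=1, X=4) weight 1/21
  (Y=5, Z=3, X=2) weight 1/84
Group by Z:
  weight(Z=0) = 1/24
  weight(Z=1) = 23/336
  weight(Z=2) = 1/24
  weight(Z=3) = 11/336
Total weight = 1/24 + 23/336 + 1/24 + 11/336 = 31/168
P(Z=0 | obs) = 1/24 / 31/168 = 7/31
P(Z=1 | obs) = 23/336 / 31/168 = 23/62
P(Z=2 | obs) = 1/24 / 31/168 = 7/31
P(Z=3 | obs) = 11/336 / 31/168 = 11/62

P(Z = 3 | obs) = 11/62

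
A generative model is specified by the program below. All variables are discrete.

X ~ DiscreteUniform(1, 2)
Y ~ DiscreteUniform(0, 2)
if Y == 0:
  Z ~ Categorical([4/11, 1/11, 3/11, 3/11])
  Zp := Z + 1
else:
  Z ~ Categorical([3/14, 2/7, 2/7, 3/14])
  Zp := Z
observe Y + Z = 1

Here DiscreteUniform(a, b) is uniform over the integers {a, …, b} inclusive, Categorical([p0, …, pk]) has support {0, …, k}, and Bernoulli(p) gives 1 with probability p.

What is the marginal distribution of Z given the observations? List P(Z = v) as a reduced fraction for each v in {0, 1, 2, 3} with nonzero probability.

Enumerate traces; 4 have nonzero weight after conditioning:
  (X=1, Y=0, Z=1) weight 1/66
  (X=1, Y=1, Z=0) weight 1/28
  (X=2, Y=0, Z=1) weight 1/66
  (X=2, Y=1, Z=0) weight 1/28
Group by Z:
  weight(Z=0) = 1/14
  weight(Z=1) = 1/33
Total weight = 1/14 + 1/33 = 47/462
P(Z=0 | obs) = 1/14 / 47/462 = 33/47
P(Z=1 | obs) = 1/33 / 47/462 = 14/47

P(Z=0) = 33/47, P(Z=1) = 14/47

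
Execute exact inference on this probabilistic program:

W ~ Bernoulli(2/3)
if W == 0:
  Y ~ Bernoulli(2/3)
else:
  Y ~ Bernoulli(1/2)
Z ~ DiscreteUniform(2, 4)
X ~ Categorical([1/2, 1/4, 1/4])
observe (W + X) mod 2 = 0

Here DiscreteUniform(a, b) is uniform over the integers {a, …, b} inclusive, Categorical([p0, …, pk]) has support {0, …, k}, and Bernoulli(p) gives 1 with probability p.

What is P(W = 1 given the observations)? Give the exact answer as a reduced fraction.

Enumerate traces; 18 have nonzero weight after conditioning:
  (W=0, Y=0, Z=2, X=0) weight 1/54
  (W=0, Y=0, Z=2, X=2) weight 1/108
  (W=0, Y=0, Z=3, X=0) weight 1/54
  (W=0, Y=0, Z=3, X=2) weight 1/108
  (W=0, Y=0, Z=4, X=0) weight 1/54
  (W=0, Y=0, Z=4, X=2) weight 1/108
  (W=0, Y=1, Z=2, X=0) weight 1/27
  (W=0, Y=1, Z=2, X=2) weight 1/54
  (W=1, Y=0, Z=2, X=1) weight 1/36
  … 9 more
Group by W:
  weight(W=0) = 1/4
  weight(W=1) = 1/6
Total weight = 1/4 + 1/6 = 5/12
P(W=0 | obs) = 1/4 / 5/12 = 3/5
P(W=1 | obs) = 1/6 / 5/12 = 2/5

P(W = 1 | obs) = 2/5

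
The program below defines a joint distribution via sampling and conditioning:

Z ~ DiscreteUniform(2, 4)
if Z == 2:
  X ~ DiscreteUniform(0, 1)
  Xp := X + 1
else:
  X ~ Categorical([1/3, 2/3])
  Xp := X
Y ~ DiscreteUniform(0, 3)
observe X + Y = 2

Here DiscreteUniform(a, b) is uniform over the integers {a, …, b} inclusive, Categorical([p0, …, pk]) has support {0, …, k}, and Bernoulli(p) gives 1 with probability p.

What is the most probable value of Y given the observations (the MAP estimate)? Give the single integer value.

Enumerate traces; 6 have nonzero weight after conditioning:
  (Z=2, X=0, Y=2) weight 1/24
  (Z=2, X=1, Y=1) weight 1/24
  (Z=3, X=0, Y=2) weight 1/36
  (Z=3, X=1, Y=1) weight 1/18
  (Z=4, X=0, Y=2) weight 1/36
  (Z=4, X=1, Y=1) weight 1/18
Group by Y:
  weight(Y=1) = 11/72
  weight(Y=2) = 7/72
Total weight = 11/72 + 7/72 = 1/4
P(Y=1 | obs) = 11/72 / 1/4 = 11/18
P(Y=2 | obs) = 7/72 / 1/4 = 7/18
argmax = 1

argmax_v P(Y = v | obs) = 1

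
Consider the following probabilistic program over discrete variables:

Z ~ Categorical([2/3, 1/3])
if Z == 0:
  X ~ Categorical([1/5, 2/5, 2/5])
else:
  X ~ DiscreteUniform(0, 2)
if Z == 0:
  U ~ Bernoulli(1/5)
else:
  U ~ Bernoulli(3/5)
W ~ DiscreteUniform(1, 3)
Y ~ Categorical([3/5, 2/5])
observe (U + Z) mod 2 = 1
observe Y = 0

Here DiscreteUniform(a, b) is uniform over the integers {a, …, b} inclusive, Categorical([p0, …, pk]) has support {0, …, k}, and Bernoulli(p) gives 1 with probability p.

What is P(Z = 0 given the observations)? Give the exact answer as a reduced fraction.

P(Z = 0 | obs) = 1/2

Enumerate traces; 18 have nonzero weight after conditioning:
  (Z=0, X=0, U=1, W=1, Y=0) weight 2/375
  (Z=0, X=0, U=1, W=2, Y=0) weight 2/375
  (Z=0, X=0, U=1, W=3, Y=0) weight 2/375
  (Z=0, X=1, U=1, W=1, Y=0) weight 4/375
  (Z=0, X=1, U=1, W=2, Y=0) weight 4/375
  (Z=0, X=1, U=1, W=3, Y=0) weight 4/375
  (Z=0, X=2, U=1, W=1, Y=0) weight 4/375
  (Z=0, X=2, U=1, W=2, Y=0) weight 4/375
  (Z=1, X=0, U=0, W=1, Y=0) weight 2/225
  … 9 more
Group by Z:
  weight(Z=0) = 2/25
  weight(Z=1) = 2/25
Total weight = 2/25 + 2/25 = 4/25
P(Z=0 | obs) = 2/25 / 4/25 = 1/2
P(Z=1 | obs) = 2/25 / 4/25 = 1/2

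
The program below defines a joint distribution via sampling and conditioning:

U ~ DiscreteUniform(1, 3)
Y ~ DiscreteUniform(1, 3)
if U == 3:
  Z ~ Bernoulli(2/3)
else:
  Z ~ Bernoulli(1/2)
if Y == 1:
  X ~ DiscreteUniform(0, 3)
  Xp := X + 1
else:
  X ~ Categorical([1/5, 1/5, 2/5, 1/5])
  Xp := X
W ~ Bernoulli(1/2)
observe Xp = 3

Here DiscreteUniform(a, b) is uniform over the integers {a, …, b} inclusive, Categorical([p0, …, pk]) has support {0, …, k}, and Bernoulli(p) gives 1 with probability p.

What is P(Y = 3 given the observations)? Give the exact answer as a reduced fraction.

Enumerate traces; 36 have nonzero weight after conditioning:
  (U=1, Y=1, Z=0, X=2, W=0) weight 1/144
  (U=1, Y=1, Z=0, X=2, W=1) weight 1/144
  (U=1, Y=1, Z=1, X=2, W=0) weight 1/144
  (U=1, Y=1, Z=1, X=2, W=1) weight 1/144
  (U=1, Y=2, Z=0, X=3, W=0) weight 1/180
  (U=1, Y=2, Z=0, X=3, W=1) weight 1/180
  (U=1, Y=2, Z=1, X=3, W=0) weight 1/180
  (U=1, Y=2, Z=1, X=3, W=1) weight 1/180
  (U=1, Y=3, Z=0, X=3, W=0) weight 1/180
  … 27 more
Group by Y:
  weight(Y=1) = 1/12
  weight(Y=2) = 1/15
  weight(Y=3) = 1/15
Total weight = 1/12 + 1/15 + 1/15 = 13/60
P(Y=1 | obs) = 1/12 / 13/60 = 5/13
P(Y=2 | obs) = 1/15 / 13/60 = 4/13
P(Y=3 | obs) = 1/15 / 13/60 = 4/13

P(Y = 3 | obs) = 4/13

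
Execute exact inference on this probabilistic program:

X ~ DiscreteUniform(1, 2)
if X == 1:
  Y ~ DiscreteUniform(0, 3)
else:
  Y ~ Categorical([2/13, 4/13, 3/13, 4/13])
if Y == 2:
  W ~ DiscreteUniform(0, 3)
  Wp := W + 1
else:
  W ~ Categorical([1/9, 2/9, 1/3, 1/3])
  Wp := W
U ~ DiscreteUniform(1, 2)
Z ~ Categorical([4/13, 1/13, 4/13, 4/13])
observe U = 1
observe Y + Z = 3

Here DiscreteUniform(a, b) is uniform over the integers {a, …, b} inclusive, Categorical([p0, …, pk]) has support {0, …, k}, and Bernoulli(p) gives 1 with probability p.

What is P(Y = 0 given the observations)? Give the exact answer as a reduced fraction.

Enumerate traces; 32 have nonzero weight after conditioning:
  (X=1, Y=0, W=0, U=1, Z=3) weight 1/468
  (X=1, Y=0, W=1, U=1, Z=3) weight 1/234
  (X=1, Y=0, W=2, U=1, Z=3) weight 1/156
  (X=1, Y=0, W=3, U=1, Z=3) weight 1/156
  (X=1, Y=1, W=0, U=1, Z=2) weight 1/468
  (X=1, Y=1, W=1, U=1, Z=2) weight 1/234
  (X=1, Y=1, W=2, U=1, Z=2) weight 1/156
  (X=1, Y=1, W=3, U=1, Z=2) weight 1/156
  (X=1, Y=2, W=0, U=1, Z=1) weight 1/832
  (X=1, Y=3, W=0, U=1, Z=0) weight 1/468
  … 22 more
Group by Y:
  weight(Y=0) = 21/676
  weight(Y=1) = 29/676
  weight(Y=2) = 25/2704
  weight(Y=3) = 29/676
Total weight = 21/676 + 29/676 + 25/2704 + 29/676 = 341/2704
P(Y=0 | obs) = 21/676 / 341/2704 = 84/341
P(Y=1 | obs) = 29/676 / 341/2704 = 116/341
P(Y=2 | obs) = 25/2704 / 341/2704 = 25/341
P(Y=3 | obs) = 29/676 / 341/2704 = 116/341

P(Y = 0 | obs) = 84/341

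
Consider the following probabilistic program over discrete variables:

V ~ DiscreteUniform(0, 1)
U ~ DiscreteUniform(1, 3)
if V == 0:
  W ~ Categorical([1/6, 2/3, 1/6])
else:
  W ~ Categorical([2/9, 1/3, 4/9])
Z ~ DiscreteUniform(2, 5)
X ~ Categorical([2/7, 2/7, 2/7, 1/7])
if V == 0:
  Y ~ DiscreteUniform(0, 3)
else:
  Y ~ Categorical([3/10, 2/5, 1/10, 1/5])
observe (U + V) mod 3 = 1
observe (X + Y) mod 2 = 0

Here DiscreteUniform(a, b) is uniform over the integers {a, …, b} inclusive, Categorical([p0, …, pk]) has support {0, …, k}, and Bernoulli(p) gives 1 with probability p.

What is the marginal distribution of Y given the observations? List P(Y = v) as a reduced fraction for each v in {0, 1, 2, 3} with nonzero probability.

P(Y=0) = 22/69, P(Y=1) = 13/46, P(Y=2) = 14/69, P(Y=3) = 9/46

Enumerate traces; 192 have nonzero weight after conditioning:
  (V=0, U=1, W=0, Z=2, X=0, Y=0) weight 1/2016
  (V=0, U=1, W=0, Z=2, X=0, Y=2) weight 1/2016
  (V=0, U=1, W=0, Z=2, X=1, Y=1) weight 1/2016
  (V=0, U=1, W=0, Z=2, X=1, Y=3) weight 1/2016
  (V=0, U=1, W=0, Z=2, X=2, Y=0) weight 1/2016
  (V=0, U=1, W=0, Z=2, X=2, Y=2) weight 1/2016
  (V=0, U=1, W=0, Z=2, X=3, Y=1) weight 1/4032
  (V=0, U=1, W=0, Z=2, X=3, Y=3) weight 1/4032
  … 184 more
Group by Y:
  weight(Y=0) = 11/210
  weight(Y=1) = 13/280
  weight(Y=2) = 1/30
  weight(Y=3) = 9/280
Total weight = 11/210 + 13/280 + 1/30 + 9/280 = 23/140
P(Y=0 | obs) = 11/210 / 23/140 = 22/69
P(Y=1 | obs) = 13/280 / 23/140 = 13/46
P(Y=2 | obs) = 1/30 / 23/140 = 14/69
P(Y=3 | obs) = 9/280 / 23/140 = 9/46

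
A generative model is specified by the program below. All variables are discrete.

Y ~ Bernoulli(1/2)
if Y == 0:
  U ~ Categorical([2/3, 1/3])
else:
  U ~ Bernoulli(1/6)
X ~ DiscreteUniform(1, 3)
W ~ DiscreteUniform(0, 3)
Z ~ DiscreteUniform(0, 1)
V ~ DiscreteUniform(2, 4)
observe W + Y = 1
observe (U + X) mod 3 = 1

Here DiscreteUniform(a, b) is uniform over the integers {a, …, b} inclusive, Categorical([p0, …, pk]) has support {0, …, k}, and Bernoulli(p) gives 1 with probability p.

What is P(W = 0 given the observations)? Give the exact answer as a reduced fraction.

P(W = 0 | obs) = 1/2

Enumerate traces; 24 have nonzero weight after conditioning:
  (Y=0, U=0, X=1, W=1, Z=0, V=2) weight 1/216
  (Y=0, U=0, X=1, W=1, Z=0, V=3) weight 1/216
  (Y=0, U=0, X=1, W=1, Z=0, V=4) weight 1/216
  (Y=0, U=0, X=1, W=1, Z=1, V=2) weight 1/216
  (Y=0, U=0, X=1, W=1, Z=1, V=3) weight 1/216
  (Y=0, U=0, X=1, W=1, Z=1, V=4) weight 1/216
  (Y=0, U=1, X=3, W=1, Z=0, V=2) weight 1/432
  (Y=0, U=1, X=3, W=1, Z=0, V=3) weight 1/432
  (Y=1, U=0, X=1, W=0, Z=0, V=2) weight 5/864
  … 15 more
Group by W:
  weight(W=0) = 1/24
  weight(W=1) = 1/24
Total weight = 1/24 + 1/24 = 1/12
P(W=0 | obs) = 1/24 / 1/12 = 1/2
P(W=1 | obs) = 1/24 / 1/12 = 1/2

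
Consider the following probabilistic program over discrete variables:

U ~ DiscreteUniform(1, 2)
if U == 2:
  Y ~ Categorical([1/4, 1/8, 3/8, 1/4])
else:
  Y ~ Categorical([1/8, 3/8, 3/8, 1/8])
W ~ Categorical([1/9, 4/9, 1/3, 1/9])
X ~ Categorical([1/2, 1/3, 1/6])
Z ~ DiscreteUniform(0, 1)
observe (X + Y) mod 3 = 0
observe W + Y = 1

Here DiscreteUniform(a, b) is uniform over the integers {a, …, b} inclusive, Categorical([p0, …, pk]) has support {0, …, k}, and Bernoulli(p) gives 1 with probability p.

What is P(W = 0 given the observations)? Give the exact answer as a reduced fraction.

Enumerate traces; 8 have nonzero weight after conditioning:
  (U=1, Y=0, W=1, X=0, Z=0) weight 1/144
  (U=1, Y=0, W=1, X=0, Z=1) weight 1/144
  (U=1, Y=1, W=0, X=2, Z=0) weight 1/576
  (U=1, Y=1, W=0, X=2, Z=1) weight 1/576
  (U=2, Y=0, W=1, X=0, Z=0) weight 1/72
  (U=2, Y=0, W=1, X=0, Z=1) weight 1/72
  (U=2, Y=1, W=0, X=2, Z=0) weight 1/1728
  (U=2, Y=1, W=0, X=2, Z=1) weight 1/1728
Group by W:
  weight(W=0) = 1/216
  weight(W=1) = 1/24
Total weight = 1/216 + 1/24 = 5/108
P(W=0 | obs) = 1/216 / 5/108 = 1/10
P(W=1 | obs) = 1/24 / 5/108 = 9/10

P(W = 0 | obs) = 1/10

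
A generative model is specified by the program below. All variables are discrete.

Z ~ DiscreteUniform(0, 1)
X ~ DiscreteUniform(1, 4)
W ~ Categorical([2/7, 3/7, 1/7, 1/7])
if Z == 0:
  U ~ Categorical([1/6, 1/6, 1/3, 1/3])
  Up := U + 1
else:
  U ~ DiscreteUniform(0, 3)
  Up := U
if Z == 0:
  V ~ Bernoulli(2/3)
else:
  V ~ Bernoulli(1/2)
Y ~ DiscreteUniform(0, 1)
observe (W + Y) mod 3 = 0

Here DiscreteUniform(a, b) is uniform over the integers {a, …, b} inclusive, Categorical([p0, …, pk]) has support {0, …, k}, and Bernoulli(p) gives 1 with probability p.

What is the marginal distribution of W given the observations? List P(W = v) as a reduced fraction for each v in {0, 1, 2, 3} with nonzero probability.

Enumerate traces; 192 have nonzero weight after conditioning:
  (Z=0, X=1, W=0, U=0, V=0, Y=0) weight 1/1008
  (Z=0, X=1, W=0, U=0, V=1, Y=0) weight 1/504
  (Z=0, X=1, W=0, U=1, V=0, Y=0) weight 1/1008
  (Z=0, X=1, W=0, U=1, V=1, Y=0) weight 1/504
  (Z=0, X=1, W=0, U=2, V=0, Y=0) weight 1/504
  (Z=0, X=1, W=0, U=2, V=1, Y=0) weight 1/252
  (Z=0, X=1, W=0, U=3, V=0, Y=0) weight 1/504
  (Z=0, X=1, W=0, U=3, V=1, Y=0) weight 1/252
  (Z=0, X=1, W=2, U=0, V=0, Y=1) weight 1/2016
  (Z=0, X=1, W=3, U=0, V=0, Y=0) weight 1/2016
  … 182 more
Group by W:
  weight(W=0) = 1/7
  weight(W=2) = 1/14
  weight(W=3) = 1/14
Total weight = 1/7 + 1/14 + 1/14 = 2/7
P(W=0 | obs) = 1/7 / 2/7 = 1/2
P(W=2 | obs) = 1/14 / 2/7 = 1/4
P(W=3 | obs) = 1/14 / 2/7 = 1/4

P(W=0) = 1/2, P(W=2) = 1/4, P(W=3) = 1/4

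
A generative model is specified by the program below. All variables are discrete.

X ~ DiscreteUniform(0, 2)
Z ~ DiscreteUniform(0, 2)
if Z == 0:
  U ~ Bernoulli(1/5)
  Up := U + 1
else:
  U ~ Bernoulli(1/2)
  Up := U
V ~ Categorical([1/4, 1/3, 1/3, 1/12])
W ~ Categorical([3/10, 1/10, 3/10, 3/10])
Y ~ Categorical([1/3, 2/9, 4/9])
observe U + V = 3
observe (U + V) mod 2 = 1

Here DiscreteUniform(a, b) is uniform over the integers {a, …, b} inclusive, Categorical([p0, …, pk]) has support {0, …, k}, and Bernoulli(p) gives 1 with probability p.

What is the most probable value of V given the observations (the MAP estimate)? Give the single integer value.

argmax_v P(V = v | obs) = 2

Enumerate traces; 216 have nonzero weight after conditioning:
  (X=0, Z=0, U=0, V=3, W=0, Y=0) weight 1/1350
  (X=0, Z=0, U=0, V=3, W=0, Y=1) weight 1/2025
  (X=0, Z=0, U=0, V=3, W=0, Y=2) weight 2/2025
  (X=0, Z=0, U=0, V=3, W=1, Y=0) weight 1/4050
  (X=0, Z=0, U=0, V=3, W=1, Y=1) weight 1/6075
  (X=0, Z=0, U=0, V=3, W=1, Y=2) weight 2/6075
  (X=0, Z=0, U=0, V=3, W=2, Y=0) weight 1/1350
  (X=0, Z=0, U=0, V=3, W=2, Y=1) weight 1/2025
  (X=0, Z=0, U=1, V=2, W=0, Y=0) weight 1/1350
  … 207 more
Group by V:
  weight(V=2) = 2/15
  weight(V=3) = 1/20
Total weight = 2/15 + 1/20 = 11/60
P(V=2 | obs) = 2/15 / 11/60 = 8/11
P(V=3 | obs) = 1/20 / 11/60 = 3/11
argmax = 2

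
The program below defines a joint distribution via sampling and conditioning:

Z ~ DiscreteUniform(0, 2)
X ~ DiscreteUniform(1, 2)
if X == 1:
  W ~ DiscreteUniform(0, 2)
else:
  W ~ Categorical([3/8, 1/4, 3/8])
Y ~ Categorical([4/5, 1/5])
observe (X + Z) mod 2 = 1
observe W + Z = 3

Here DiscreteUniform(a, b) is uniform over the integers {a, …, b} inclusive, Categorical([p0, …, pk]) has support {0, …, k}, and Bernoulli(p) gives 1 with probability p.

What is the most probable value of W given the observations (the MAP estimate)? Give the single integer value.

Enumerate traces; 4 have nonzero weight after conditioning:
  (Z=1, X=2, W=2, Y=0) weight 1/20
  (Z=1, X=2, W=2, Y=1) weight 1/80
  (Z=2, X=1, W=1, Y=0) weight 2/45
  (Z=2, X=1, W=1, Y=1) weight 1/90
Group by W:
  weight(W=1) = 1/18
  weight(W=2) = 1/16
Total weight = 1/18 + 1/16 = 17/144
P(W=1 | obs) = 1/18 / 17/144 = 8/17
P(W=2 | obs) = 1/16 / 17/144 = 9/17
argmax = 2

argmax_v P(W = v | obs) = 2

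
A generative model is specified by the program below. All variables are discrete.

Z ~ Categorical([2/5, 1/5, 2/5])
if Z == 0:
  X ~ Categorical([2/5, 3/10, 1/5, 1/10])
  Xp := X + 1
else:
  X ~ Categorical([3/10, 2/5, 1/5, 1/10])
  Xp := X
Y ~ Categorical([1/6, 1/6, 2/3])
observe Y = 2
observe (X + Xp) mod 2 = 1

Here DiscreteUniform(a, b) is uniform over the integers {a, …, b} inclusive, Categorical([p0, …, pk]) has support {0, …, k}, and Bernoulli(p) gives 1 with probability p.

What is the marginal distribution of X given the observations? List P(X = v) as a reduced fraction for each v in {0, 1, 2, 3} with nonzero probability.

P(X=0) = 2/5, P(X=1) = 3/10, P(X=2) = 1/5, P(X=3) = 1/10

Enumerate traces; 4 have nonzero weight after conditioning:
  (Z=0, X=0, Y=2) weight 8/75
  (Z=0, X=1, Y=2) weight 2/25
  (Z=0, X=2, Y=2) weight 4/75
  (Z=0, X=3, Y=2) weight 2/75
Group by X:
  weight(X=0) = 8/75
  weight(X=1) = 2/25
  weight(X=2) = 4/75
  weight(X=3) = 2/75
Total weight = 8/75 + 2/25 + 4/75 + 2/75 = 4/15
P(X=0 | obs) = 8/75 / 4/15 = 2/5
P(X=1 | obs) = 2/25 / 4/15 = 3/10
P(X=2 | obs) = 4/75 / 4/15 = 1/5
P(X=3 | obs) = 2/75 / 4/15 = 1/10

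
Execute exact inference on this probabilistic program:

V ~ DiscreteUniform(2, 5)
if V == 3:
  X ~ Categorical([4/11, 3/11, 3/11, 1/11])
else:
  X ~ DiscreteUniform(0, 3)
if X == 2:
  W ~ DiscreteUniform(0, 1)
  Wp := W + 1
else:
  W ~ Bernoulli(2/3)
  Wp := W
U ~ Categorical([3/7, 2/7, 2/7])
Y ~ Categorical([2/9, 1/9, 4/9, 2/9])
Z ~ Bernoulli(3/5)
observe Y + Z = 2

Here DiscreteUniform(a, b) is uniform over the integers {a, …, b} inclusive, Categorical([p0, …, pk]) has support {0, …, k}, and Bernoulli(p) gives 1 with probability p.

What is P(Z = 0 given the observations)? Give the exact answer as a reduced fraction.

Enumerate traces; 192 have nonzero weight after conditioning:
  (V=2, X=0, W=0, U=0, Y=1, Z=1) weight 1/1680
  (V=2, X=0, W=0, U=0, Y=2, Z=0) weight 1/630
  (V=2, X=0, W=0, U=1, Y=1, Z=1) weight 1/2520
  (V=2, X=0, W=0, U=1, Y=2, Z=0) weight 1/945
  (V=2, X=0, W=0, U=2, Y=1, Z=1) weight 1/2520
  (V=2, X=0, W=0, U=2, Y=2, Z=0) weight 1/945
  (V=2, X=0, W=1, U=0, Y=1, Z=1) weight 1/840
  (V=2, X=0, W=1, U=0, Y=2, Z=0) weight 1/315
  … 184 more
Group by Z:
  weight(Z=0) = 8/45
  weight(Z=1) = 1/15
Total weight = 8/45 + 1/15 = 11/45
P(Z=0 | obs) = 8/45 / 11/45 = 8/11
P(Z=1 | obs) = 1/15 / 11/45 = 3/11

P(Z = 0 | obs) = 8/11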